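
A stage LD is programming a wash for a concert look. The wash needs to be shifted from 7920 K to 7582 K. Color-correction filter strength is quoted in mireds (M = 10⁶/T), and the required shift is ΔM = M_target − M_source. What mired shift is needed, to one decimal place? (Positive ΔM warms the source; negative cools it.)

+5.6 mireds

M_source = 10⁶/7920 = 126.263; M_target = 10⁶/7582 = 131.891.
ΔM = 131.891 − 126.263 = 5.629 → +5.6 mireds, a warming shift.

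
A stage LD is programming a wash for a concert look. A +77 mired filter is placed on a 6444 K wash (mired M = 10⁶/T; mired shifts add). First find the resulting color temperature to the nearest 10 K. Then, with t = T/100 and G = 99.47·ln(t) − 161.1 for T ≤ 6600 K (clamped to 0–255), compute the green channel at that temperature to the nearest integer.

M_in = 10⁶/6444 = 155.18; M_out = 155.18 + (+77) = 232.18.
T_out = 10⁶/232.18 = 4306.9 K → 4310 K; t = 43.1.
G = 99.47·ln 43.1 − 161.1 = 99.47·3.7635 − 161.1 = 213.258.
Rounded: 213.

213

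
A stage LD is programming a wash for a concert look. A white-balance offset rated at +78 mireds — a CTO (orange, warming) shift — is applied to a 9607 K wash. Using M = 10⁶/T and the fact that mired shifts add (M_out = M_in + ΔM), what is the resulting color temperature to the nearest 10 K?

5490 K

M_in = 10⁶/9607 = 104.09 mireds.
M_out = 104.09 + (+78) = 182.09 mireds.
T_out = 10⁶/182.09 = 5491.8 K → 5490 K.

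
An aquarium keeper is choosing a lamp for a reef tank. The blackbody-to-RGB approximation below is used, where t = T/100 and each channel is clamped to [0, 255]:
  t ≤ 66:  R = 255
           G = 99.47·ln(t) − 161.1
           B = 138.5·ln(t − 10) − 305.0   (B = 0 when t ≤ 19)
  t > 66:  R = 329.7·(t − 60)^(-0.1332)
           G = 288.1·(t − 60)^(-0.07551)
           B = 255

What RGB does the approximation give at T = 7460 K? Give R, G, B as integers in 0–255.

t = 7460/100 = 74.6; the t > 66 branch applies.
R = 329.7·(74.6 − 60)^(-0.1332) = 329.7·14.6^(-0.1332) = 329.7·0.69969 = 230.689.
G = 288.1·(74.6 − 60)^(-0.07551) = 288.1·14.6^(-0.07551) = 288.1·0.81673 = 235.301.
B = 255 by definition for t > 66.
Rounded: (231, 235, 255).

R=231, G=235, B=255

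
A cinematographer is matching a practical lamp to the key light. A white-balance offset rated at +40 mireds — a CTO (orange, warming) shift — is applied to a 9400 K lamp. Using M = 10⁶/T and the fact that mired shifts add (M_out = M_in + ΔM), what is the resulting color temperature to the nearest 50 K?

6850 K

M_in = 10⁶/9400 = 106.38 mireds.
M_out = 106.38 + (+40) = 146.38 mireds.
T_out = 10⁶/146.38 = 6831.4 K → 6850 K.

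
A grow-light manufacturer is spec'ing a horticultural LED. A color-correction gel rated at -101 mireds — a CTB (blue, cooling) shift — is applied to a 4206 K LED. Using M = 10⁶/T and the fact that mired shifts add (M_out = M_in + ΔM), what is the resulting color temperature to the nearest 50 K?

M_in = 10⁶/4206 = 237.76 mireds.
M_out = 237.76 + (-101) = 136.76 mireds.
T_out = 10⁶/136.76 = 7312.3 K → 7300 K.

7300 K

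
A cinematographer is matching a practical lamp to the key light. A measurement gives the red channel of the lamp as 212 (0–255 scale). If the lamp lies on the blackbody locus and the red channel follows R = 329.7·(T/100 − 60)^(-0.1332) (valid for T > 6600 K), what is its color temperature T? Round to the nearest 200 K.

(t − 60)^(-0.1332) = 212/329.7 = 0.64301.
t − 60 = 0.64301^(1/-0.1332) = 0.64301^(-7.508) = 27.530, so t = 87.530.
T = 100·t = 8753 K → 8800 K to the nearest 200 K.

8800 K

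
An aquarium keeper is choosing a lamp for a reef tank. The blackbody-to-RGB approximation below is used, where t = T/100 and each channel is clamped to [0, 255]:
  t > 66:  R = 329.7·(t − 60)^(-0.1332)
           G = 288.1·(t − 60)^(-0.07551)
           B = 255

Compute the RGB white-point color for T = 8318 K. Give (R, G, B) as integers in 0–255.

t = 8318/100 = 83.18; the t > 66 branch applies.
R = 329.7·(83.18 − 60)^(-0.1332) = 329.7·23.18^(-0.1332) = 329.7·0.65791 = 216.913.
G = 288.1·(83.18 − 60)^(-0.07551) = 288.1·23.18^(-0.07551) = 288.1·0.78872 = 227.229.
B = 255 by definition for t > 66.
Rounded: (217, 227, 255).

(217, 227, 255)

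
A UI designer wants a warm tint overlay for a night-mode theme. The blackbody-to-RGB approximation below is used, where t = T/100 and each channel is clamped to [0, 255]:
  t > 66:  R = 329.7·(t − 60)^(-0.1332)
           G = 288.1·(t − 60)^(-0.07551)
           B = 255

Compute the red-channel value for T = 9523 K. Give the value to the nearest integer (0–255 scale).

205

t = 9523/100 = 95.23; the t > 66 branch applies.
R = 329.7·(95.23 − 60)^(-0.1332) = 329.7·35.23^(-0.1332) = 329.7·0.62223 = 205.149.
Rounded: 205.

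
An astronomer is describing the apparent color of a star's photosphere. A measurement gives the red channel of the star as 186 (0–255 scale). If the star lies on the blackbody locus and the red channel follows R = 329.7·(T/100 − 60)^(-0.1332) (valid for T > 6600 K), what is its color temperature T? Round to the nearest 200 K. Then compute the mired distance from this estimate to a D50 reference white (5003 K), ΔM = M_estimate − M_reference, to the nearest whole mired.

-125 mireds

(t − 60)^(-0.1332) = 186/329.7 = 0.56415.
t − 60 = 0.56415^(1/-0.1332) = 0.56415^(-7.508) = 73.521, so t = 133.521.
T = 100·t = 13352 K → 13400 K to the nearest 200 K.
M_estimate = 10⁶/13400 = 74.63; M_reference = 10⁶/5003 = 199.88.
ΔM = 74.63 − 199.88 = -125.25 → -125 mireds.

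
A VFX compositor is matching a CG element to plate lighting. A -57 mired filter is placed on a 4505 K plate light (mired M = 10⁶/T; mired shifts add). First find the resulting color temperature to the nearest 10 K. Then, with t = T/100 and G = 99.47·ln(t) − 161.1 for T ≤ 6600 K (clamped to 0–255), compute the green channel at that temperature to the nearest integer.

247

M_in = 10⁶/4505 = 221.98; M_out = 221.98 + (-57) = 164.98.
T_out = 10⁶/164.98 = 6061.5 K → 6060 K; t = 60.6.
G = 99.47·ln 60.6 − 161.1 = 99.47·4.1043 − 161.1 = 247.154.
Rounded: 247.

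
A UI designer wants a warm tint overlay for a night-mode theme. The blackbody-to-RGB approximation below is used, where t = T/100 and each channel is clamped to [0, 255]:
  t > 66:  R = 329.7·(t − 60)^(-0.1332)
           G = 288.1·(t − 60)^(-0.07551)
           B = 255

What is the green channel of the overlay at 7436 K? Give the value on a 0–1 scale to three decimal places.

t = 7436/100 = 74.36; the t > 66 branch applies.
G = 288.1·(74.36 − 60)^(-0.07551) = 288.1·14.36^(-0.07551) = 288.1·0.81776 = 235.595.
On a 0–1 scale: 235.595/255 = 0.9239 → 0.924.

0.924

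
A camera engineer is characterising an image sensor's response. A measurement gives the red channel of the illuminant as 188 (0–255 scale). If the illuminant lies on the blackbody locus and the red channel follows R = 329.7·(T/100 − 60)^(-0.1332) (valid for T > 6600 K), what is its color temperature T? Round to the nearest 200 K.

12800 K

(t − 60)^(-0.1332) = 188/329.7 = 0.57022.
t − 60 = 0.57022^(1/-0.1332) = 0.57022^(-7.508) = 67.848, so t = 127.848.
T = 100·t = 12785 K → 12800 K to the nearest 200 K.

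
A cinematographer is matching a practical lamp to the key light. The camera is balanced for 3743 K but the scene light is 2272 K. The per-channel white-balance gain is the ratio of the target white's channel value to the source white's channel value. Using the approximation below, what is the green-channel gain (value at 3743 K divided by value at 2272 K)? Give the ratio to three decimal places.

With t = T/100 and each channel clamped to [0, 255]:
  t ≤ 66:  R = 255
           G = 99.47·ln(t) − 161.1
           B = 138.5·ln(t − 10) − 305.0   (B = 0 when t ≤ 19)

At 2272 K (t = 22.72):
  G = 99.47·ln 22.72 − 161.1 = 99.47·3.1232 − 161.1 = 149.569.
At 3743 K (t = 37.43):
  G = 99.47·ln 37.43 − 161.1 = 99.47·3.6225 − 161.1 = 199.227.
Gain = 199.227 / 149.569 = 1.3320 → 1.332.

1.332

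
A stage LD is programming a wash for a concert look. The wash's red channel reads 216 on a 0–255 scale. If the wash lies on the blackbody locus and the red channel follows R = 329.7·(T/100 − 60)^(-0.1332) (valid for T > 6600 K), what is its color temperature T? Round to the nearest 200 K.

(t − 60)^(-0.1332) = 216/329.7 = 0.65514.
t − 60 = 0.65514^(1/-0.1332) = 0.65514^(-7.508) = 23.926, so t = 83.926.
T = 100·t = 8393 K → 8400 K to the nearest 200 K.

8400 K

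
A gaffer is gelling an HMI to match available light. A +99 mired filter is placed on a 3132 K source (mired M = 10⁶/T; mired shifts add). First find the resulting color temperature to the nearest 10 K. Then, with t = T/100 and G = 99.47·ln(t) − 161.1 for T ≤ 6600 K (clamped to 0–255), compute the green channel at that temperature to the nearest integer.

155

M_in = 10⁶/3132 = 319.28; M_out = 319.28 + (+99) = 418.28.
T_out = 10⁶/418.28 = 2390.7 K → 2390 K; t = 23.9.
G = 99.47·ln 23.9 − 161.1 = 99.47·3.1739 − 161.1 = 154.606.
Rounded: 155.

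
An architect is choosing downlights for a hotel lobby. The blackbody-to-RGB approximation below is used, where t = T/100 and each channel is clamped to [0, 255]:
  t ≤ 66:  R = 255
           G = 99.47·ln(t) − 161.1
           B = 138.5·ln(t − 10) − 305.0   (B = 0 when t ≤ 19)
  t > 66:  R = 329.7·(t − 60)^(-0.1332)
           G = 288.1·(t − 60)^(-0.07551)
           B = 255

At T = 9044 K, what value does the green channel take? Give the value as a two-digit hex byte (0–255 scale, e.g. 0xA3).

t = 9044/100 = 90.44; the t > 66 branch applies.
G = 288.1·(90.44 − 60)^(-0.07551) = 288.1·30.44^(-0.07551) = 288.1·0.77265 = 222.602.
Rounded: 223; in hex, 0xDF.

0xDF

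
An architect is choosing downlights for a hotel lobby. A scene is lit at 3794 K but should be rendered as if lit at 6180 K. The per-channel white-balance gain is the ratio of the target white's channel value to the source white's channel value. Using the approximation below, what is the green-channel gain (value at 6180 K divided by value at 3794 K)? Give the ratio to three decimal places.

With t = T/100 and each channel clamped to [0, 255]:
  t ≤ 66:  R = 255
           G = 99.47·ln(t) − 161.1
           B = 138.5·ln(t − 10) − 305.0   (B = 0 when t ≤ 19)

At 3794 K (t = 37.94):
  G = 99.47·ln 37.94 − 161.1 = 99.47·3.6360 − 161.1 = 200.574.
At 6180 K (t = 61.8):
  G = 99.47·ln 61.8 − 161.1 = 99.47·4.1239 − 161.1 = 249.105.
Gain = 249.105 / 200.574 = 1.2420 → 1.242.

1.242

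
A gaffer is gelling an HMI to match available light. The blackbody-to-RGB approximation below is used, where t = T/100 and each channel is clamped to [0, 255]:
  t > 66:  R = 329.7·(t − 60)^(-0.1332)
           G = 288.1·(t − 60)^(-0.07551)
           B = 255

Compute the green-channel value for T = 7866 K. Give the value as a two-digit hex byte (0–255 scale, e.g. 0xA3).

t = 7866/100 = 78.66; the t > 66 branch applies.
G = 288.1·(78.66 − 60)^(-0.07551) = 288.1·18.66^(-0.07551) = 288.1·0.80174 = 230.981.
Rounded: 231; in hex, 0xE7.

0xE7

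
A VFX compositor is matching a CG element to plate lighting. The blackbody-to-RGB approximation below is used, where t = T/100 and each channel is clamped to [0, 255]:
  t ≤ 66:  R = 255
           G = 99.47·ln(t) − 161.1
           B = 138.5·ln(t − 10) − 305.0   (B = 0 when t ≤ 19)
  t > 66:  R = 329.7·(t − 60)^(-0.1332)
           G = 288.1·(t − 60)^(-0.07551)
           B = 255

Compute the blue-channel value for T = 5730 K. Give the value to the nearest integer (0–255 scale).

t = 5730/100 = 57.3; the t ≤ 66 branch applies.
B = 138.5·ln(57.3 − 10) − 305.0 = 138.5·ln 47.3 − 305.0 = 138.5·3.8565 − 305.0 = 229.127.
Rounded: 229.

229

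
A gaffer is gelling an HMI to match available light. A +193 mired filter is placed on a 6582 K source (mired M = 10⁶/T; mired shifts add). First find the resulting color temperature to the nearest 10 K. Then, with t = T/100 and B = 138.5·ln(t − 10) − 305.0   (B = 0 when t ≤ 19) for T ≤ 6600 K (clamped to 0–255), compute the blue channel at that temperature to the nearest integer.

103

M_in = 10⁶/6582 = 151.93; M_out = 151.93 + (+193) = 344.93.
T_out = 10⁶/344.93 = 2899.1 K → 2900 K; t = 29.
B = 138.5·ln(29 − 10) − 305.0 = 138.5·ln 19 − 305.0 = 138.5·2.9444 − 305.0 = 102.805.
Rounded: 103.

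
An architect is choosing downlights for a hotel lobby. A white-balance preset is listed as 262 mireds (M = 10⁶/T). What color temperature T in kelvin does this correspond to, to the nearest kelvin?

T = 10⁶ / 262 = 3816.79 K → 3817 K.

3817 K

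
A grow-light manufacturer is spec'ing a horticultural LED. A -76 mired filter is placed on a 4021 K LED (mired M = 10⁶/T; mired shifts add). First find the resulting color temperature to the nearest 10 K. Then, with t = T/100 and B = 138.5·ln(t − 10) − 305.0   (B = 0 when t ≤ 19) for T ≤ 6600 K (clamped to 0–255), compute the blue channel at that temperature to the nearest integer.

M_in = 10⁶/4021 = 248.69; M_out = 248.69 + (-76) = 172.69.
T_out = 10⁶/172.69 = 5790.6 K → 5790 K; t = 57.9.
B = 138.5·ln(57.9 − 10) − 305.0 = 138.5·ln 47.9 − 305.0 = 138.5·3.8691 − 305.0 = 230.872.
Rounded: 231.

231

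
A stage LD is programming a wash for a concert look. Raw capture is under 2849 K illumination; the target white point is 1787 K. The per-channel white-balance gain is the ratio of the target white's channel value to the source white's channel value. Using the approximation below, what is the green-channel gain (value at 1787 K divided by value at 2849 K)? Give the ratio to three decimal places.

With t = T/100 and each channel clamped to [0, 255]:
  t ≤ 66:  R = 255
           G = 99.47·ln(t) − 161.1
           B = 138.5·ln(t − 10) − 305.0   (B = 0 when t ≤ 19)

0.730

At 2849 K (t = 28.49):
  G = 99.47·ln 28.49 − 161.1 = 99.47·3.3496 − 161.1 = 172.080.
At 1787 K (t = 17.87):
  G = 99.47·ln 17.87 − 161.1 = 99.47·2.8831 − 161.1 = 125.684.
Gain = 125.684 / 172.080 = 0.7304 → 0.730.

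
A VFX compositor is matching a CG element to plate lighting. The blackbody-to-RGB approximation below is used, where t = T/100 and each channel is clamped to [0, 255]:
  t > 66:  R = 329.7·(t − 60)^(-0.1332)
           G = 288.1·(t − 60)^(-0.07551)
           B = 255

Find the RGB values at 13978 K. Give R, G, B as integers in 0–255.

R=184, G=207, B=255

t = 13978/100 = 139.78; the t > 66 branch applies.
R = 329.7·(139.78 − 60)^(-0.1332) = 329.7·79.78^(-0.1332) = 329.7·0.55804 = 183.987.
G = 288.1·(139.78 − 60)^(-0.07551) = 288.1·79.78^(-0.07551) = 288.1·0.71844 = 206.981.
B = 255 by definition for t > 66.
Rounded: (184, 207, 255).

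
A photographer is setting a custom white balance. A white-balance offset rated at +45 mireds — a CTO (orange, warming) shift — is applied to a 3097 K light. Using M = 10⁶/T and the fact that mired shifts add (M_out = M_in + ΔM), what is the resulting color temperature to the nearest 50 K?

2700 K

M_in = 10⁶/3097 = 322.89 mireds.
M_out = 322.89 + (+45) = 367.89 mireds.
T_out = 10⁶/367.89 = 2718.2 K → 2700 K.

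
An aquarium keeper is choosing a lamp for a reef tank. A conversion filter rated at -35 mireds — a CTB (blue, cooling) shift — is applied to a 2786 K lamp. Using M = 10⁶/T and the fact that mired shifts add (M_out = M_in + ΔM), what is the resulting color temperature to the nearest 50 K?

3100 K

M_in = 10⁶/2786 = 358.94 mireds.
M_out = 358.94 + (-35) = 323.94 mireds.
T_out = 10⁶/323.94 = 3087.0 K → 3100 K.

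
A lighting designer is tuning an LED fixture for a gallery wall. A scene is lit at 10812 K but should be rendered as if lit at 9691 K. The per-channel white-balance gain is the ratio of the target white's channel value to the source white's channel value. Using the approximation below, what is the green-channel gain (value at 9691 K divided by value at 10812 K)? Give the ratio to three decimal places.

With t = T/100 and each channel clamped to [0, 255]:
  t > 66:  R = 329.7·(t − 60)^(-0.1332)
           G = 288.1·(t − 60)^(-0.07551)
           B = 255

At 10812 K (t = 108.12):
  G = 288.1·(108.12 − 60)^(-0.07551) = 288.1·48.12^(-0.07551) = 288.1·0.74639 = 215.036.
At 9691 K (t = 96.91):
  G = 288.1·(96.91 − 60)^(-0.07551) = 288.1·36.91^(-0.07551) = 288.1·0.76149 = 219.386.
Gain = 219.386 / 215.036 = 1.0202 → 1.020.

1.020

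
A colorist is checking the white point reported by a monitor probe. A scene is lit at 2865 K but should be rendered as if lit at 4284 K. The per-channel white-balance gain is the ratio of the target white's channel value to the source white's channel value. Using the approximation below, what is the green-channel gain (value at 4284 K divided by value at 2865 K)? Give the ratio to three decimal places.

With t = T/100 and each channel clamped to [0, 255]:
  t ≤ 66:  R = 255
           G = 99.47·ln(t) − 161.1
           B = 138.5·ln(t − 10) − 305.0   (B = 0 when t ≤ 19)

At 2865 K (t = 28.65):
  G = 99.47·ln 28.65 − 161.1 = 99.47·3.3552 − 161.1 = 172.637.
At 4284 K (t = 42.84):
  G = 99.47·ln 42.84 − 161.1 = 99.47·3.7575 − 161.1 = 212.656.
Gain = 212.656 / 172.637 = 1.2318 → 1.232.

1.232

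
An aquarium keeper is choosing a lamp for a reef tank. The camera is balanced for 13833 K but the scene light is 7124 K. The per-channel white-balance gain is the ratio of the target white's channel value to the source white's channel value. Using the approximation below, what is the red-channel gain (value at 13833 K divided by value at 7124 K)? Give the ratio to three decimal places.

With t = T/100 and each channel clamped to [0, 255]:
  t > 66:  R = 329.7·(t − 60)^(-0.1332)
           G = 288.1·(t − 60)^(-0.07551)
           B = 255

At 7124 K (t = 71.24):
  R = 329.7·(71.24 − 60)^(-0.1332) = 329.7·11.24^(-0.1332) = 329.7·0.72450 = 238.867.
At 13833 K (t = 138.33):
  R = 329.7·(138.33 − 60)^(-0.1332) = 329.7·78.33^(-0.1332) = 329.7·0.55941 = 184.437.
Gain = 184.437 / 238.867 = 0.7721 → 0.772.

0.772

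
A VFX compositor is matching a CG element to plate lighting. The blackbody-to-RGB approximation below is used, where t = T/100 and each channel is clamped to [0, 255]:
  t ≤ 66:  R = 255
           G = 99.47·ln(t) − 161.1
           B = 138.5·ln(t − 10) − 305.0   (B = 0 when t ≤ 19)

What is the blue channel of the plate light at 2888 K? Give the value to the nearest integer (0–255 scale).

t = 2888/100 = 28.88; the t ≤ 66 branch applies.
B = 138.5·ln(28.88 − 10) − 305.0 = 138.5·ln 18.88 − 305.0 = 138.5·2.9381 − 305.0 = 101.927.
Rounded: 102.

102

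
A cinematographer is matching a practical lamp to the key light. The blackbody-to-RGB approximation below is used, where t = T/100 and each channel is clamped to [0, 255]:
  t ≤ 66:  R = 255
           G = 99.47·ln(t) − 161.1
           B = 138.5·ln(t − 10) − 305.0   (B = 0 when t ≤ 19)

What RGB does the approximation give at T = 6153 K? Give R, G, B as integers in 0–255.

R=255, G=249, B=241

t = 6153/100 = 61.53; the t ≤ 66 branch applies.
R = 255 by definition for t ≤ 66.
G = 99.47·ln 61.53 − 161.1 = 99.47·4.1195 − 161.1 = 248.669.
B = 138.5·ln(61.53 − 10) − 305.0 = 138.5·ln 51.53 − 305.0 = 138.5·3.9422 − 305.0 = 240.990.
Rounded: (255, 249, 241).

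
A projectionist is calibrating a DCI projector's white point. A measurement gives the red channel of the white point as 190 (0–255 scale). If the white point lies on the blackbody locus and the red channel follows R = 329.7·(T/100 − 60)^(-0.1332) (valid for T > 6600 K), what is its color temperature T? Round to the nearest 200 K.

12200 K

(t − 60)^(-0.1332) = 190/329.7 = 0.57628.
t − 60 = 0.57628^(1/-0.1332) = 0.57628^(-7.508) = 62.667, so t = 122.667.
T = 100·t = 12267 K → 12200 K to the nearest 200 K.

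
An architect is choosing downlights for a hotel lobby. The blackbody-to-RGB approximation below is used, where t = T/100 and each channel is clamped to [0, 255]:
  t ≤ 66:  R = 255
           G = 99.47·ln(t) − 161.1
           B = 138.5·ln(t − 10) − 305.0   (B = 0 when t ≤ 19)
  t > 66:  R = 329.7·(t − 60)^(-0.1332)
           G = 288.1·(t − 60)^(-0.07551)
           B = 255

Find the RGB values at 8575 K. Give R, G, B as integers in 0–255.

t = 8575/100 = 85.75; the t > 66 branch applies.
R = 329.7·(85.75 − 60)^(-0.1332) = 329.7·25.75^(-0.1332) = 329.7·0.64876 = 213.896.
G = 288.1·(85.75 − 60)^(-0.07551) = 288.1·25.75^(-0.07551) = 288.1·0.78248 = 225.432.
B = 255 by definition for t > 66.
Rounded: (214, 225, 255).

R=214, G=225, B=255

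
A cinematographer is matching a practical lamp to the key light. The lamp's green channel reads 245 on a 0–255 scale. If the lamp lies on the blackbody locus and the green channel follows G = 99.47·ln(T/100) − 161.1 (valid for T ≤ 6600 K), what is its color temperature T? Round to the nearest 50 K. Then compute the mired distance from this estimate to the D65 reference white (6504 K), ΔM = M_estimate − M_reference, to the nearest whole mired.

+14 mireds

ln t = (245 + 161.1) / 99.47 = 4.0826.
t = e^4.0826 = 59.302.
T = 100·t = 5930 K → 5950 K to the nearest 50 K.
M_estimate = 10⁶/5950 = 168.07; M_reference = 10⁶/6504 = 153.75.
ΔM = 168.07 − 153.75 = 14.32 → +14 mireds.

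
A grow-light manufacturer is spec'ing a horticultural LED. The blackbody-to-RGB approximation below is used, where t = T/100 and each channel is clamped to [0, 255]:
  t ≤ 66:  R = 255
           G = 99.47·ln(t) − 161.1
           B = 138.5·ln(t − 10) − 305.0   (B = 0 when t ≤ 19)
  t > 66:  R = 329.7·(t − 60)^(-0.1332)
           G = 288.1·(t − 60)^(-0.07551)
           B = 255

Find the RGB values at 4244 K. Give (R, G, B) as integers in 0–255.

t = 4244/100 = 42.44; the t ≤ 66 branch applies.
R = 255 by definition for t ≤ 66.
G = 99.47·ln 42.44 − 161.1 = 99.47·3.7481 − 161.1 = 211.723.
B = 138.5·ln(42.44 − 10) − 305.0 = 138.5·ln 32.44 − 305.0 = 138.5·3.4794 − 305.0 = 176.896.
Rounded: (255, 212, 177).

(255, 212, 177)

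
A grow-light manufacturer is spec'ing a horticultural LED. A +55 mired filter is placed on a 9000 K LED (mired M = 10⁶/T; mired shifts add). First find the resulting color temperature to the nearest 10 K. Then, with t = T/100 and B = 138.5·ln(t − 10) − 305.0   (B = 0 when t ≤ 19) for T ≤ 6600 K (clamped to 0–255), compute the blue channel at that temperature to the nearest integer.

237

M_in = 10⁶/9000 = 111.11; M_out = 111.11 + (+55) = 166.11.
T_out = 10⁶/166.11 = 6020.1 K → 6020 K; t = 60.2.
B = 138.5·ln(60.2 − 10) − 305.0 = 138.5·ln 50.2 − 305.0 = 138.5·3.9160 − 305.0 = 237.368.
Rounded: 237.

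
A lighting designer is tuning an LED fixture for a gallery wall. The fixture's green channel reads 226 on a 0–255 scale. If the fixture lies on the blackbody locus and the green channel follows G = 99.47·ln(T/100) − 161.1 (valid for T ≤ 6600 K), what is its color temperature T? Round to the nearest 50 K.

ln t = (226 + 161.1) / 99.47 = 3.8916.
t = e^3.8916 = 48.990.
T = 100·t = 4899 K → 4900 K to the nearest 50 K.

4900 K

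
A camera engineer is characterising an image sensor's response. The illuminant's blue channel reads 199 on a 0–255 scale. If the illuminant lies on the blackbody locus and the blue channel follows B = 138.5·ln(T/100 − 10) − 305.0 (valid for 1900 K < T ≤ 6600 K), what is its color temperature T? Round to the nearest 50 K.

4800 K

ln(t − 10) = (199 + 305.0) / 138.5 = 3.6390.
t − 10 = e^3.6390 = 38.053, so t = 48.053.
T = 100·t = 4805 K → 4800 K to the nearest 50 K.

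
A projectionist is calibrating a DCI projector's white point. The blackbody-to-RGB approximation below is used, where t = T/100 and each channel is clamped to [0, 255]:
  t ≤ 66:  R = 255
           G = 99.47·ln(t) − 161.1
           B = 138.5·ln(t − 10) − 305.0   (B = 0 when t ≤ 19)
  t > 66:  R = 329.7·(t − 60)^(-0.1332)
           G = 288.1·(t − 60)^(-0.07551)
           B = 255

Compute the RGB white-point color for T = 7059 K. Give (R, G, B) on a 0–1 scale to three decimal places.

(0.944, 0.945, 1.000)

t = 7059/100 = 70.59; the t > 66 branch applies.
R = 329.7·(70.59 − 60)^(-0.1332) = 329.7·10.59^(-0.1332) = 329.7·0.73027 = 240.770.
G = 288.1·(70.59 − 60)^(-0.07551) = 288.1·10.59^(-0.07551) = 288.1·0.83678 = 241.076.
B = 255 by definition for t > 66.
Dividing each by 255: (0.9442, 0.9454, 1.0000) → (0.944, 0.945, 1.000).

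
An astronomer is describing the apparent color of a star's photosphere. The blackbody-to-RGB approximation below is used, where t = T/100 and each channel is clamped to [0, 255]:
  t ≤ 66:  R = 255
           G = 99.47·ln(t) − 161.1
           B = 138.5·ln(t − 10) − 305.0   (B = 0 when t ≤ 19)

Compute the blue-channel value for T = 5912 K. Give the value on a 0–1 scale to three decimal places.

0.919

t = 5912/100 = 59.12; the t ≤ 66 branch applies.
B = 138.5·ln(59.12 − 10) − 305.0 = 138.5·ln 49.12 − 305.0 = 138.5·3.8943 − 305.0 = 234.356.
On a 0–1 scale: 234.356/255 = 0.9190 → 0.919.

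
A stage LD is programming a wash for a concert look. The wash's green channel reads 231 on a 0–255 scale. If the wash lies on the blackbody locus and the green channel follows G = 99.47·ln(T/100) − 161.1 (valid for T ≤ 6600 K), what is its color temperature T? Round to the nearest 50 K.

5150 K

ln t = (231 + 161.1) / 99.47 = 3.9419.
t = e^3.9419 = 51.516.
T = 100·t = 5152 K → 5150 K to the nearest 50 K.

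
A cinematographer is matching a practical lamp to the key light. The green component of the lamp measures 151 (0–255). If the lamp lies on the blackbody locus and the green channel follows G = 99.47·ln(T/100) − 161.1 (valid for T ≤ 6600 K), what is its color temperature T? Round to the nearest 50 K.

ln t = (151 + 161.1) / 99.47 = 3.1376.
t = e^3.1376 = 23.049.
T = 100·t = 2305 K → 2300 K to the nearest 50 K.

2300 K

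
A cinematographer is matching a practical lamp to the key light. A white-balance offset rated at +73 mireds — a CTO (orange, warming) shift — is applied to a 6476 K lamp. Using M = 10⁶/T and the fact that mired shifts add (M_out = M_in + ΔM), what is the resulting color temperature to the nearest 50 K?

4400 K

M_in = 10⁶/6476 = 154.42 mireds.
M_out = 154.42 + (+73) = 227.42 mireds.
T_out = 10⁶/227.42 = 4397.2 K → 4400 K.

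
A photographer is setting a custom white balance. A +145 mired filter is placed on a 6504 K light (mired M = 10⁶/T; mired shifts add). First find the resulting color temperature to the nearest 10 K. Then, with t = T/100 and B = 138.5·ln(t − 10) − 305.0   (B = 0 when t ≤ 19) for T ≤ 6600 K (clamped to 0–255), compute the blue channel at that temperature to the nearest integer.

132

M_in = 10⁶/6504 = 153.75; M_out = 153.75 + (+145) = 298.75.
T_out = 10⁶/298.75 = 3347.3 K → 3350 K; t = 33.5.
B = 138.5·ln(33.5 − 10) − 305.0 = 138.5·ln 23.5 − 305.0 = 138.5·3.1570 − 305.0 = 132.245.
Rounded: 132.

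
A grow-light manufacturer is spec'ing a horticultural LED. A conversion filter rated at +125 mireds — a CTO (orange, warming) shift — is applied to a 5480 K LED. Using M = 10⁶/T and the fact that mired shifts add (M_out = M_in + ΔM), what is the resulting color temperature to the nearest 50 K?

M_in = 10⁶/5480 = 182.48 mireds.
M_out = 182.48 + (+125) = 307.48 mireds.
T_out = 10⁶/307.48 = 3252.2 K → 3250 K.

3250 K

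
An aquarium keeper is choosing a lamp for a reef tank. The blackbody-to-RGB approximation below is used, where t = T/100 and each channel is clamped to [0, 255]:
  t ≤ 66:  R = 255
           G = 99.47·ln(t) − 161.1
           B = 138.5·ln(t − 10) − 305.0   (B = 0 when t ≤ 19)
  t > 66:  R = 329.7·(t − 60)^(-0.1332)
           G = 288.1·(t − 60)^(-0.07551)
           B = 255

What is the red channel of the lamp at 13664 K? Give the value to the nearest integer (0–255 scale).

t = 13664/100 = 136.64; the t > 66 branch applies.
R = 329.7·(136.64 − 60)^(-0.1332) = 329.7·76.64^(-0.1332) = 329.7·0.56104 = 184.973.
Rounded: 185.

185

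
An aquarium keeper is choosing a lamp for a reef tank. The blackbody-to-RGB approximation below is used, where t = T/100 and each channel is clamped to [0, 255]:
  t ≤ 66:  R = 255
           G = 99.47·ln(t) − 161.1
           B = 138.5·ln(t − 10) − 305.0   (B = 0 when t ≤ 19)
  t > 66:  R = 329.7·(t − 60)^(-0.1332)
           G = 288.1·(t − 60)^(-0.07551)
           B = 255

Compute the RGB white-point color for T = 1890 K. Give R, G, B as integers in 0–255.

t = 1890/100 = 18.9; the t ≤ 66 branch applies.
R = 255 by definition for t ≤ 66.
G = 99.47·ln 18.9 − 161.1 = 99.47·2.9392 − 161.1 = 131.258.
t = 18.9 ≤ 19, so B = 0.
Rounded: (255, 131, 0).

R=255, G=131, B=0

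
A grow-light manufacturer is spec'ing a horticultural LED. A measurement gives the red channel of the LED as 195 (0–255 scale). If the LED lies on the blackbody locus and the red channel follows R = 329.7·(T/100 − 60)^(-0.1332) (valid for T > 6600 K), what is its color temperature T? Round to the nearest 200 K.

11200 K

(t − 60)^(-0.1332) = 195/329.7 = 0.59145.
t − 60 = 0.59145^(1/-0.1332) = 0.59145^(-7.508) = 51.564, so t = 111.564.
T = 100·t = 11156 K → 11200 K to the nearest 200 K.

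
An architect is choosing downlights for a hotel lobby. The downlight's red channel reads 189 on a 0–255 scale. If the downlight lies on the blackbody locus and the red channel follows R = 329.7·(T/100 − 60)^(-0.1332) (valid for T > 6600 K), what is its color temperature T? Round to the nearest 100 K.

(t − 60)^(-0.1332) = 189/329.7 = 0.57325.
t − 60 = 0.57325^(1/-0.1332) = 0.57325^(-7.508) = 65.199, so t = 125.199.
T = 100·t = 12520 K → 12500 K to the nearest 100 K.

12500 K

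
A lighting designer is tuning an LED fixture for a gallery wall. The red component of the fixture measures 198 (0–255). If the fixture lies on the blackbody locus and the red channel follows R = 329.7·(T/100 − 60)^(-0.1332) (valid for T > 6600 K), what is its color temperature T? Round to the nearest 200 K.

10600 K

(t − 60)^(-0.1332) = 198/329.7 = 0.60055.
t − 60 = 0.60055^(1/-0.1332) = 0.60055^(-7.508) = 45.980, so t = 105.980.
T = 100·t = 10598 K → 10600 K to the nearest 200 K.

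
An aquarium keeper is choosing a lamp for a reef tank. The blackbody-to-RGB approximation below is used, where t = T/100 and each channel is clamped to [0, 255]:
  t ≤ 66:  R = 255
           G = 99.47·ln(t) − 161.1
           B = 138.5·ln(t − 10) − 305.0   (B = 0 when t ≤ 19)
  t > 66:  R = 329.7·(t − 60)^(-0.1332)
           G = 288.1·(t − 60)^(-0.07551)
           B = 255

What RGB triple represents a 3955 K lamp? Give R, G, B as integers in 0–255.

R=255, G=205, B=164

t = 3955/100 = 39.55; the t ≤ 66 branch applies.
R = 255 by definition for t ≤ 66.
G = 99.47·ln 39.55 − 161.1 = 99.47·3.6776 − 161.1 = 204.707.
B = 138.5·ln(39.55 − 10) − 305.0 = 138.5·ln 29.55 − 305.0 = 138.5·3.3861 − 305.0 = 163.973.
Rounded: (255, 205, 164).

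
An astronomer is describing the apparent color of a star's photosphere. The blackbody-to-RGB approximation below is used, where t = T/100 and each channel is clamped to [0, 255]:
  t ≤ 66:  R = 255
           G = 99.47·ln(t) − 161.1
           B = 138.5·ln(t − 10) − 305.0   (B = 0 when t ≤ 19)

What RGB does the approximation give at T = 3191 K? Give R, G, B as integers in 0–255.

t = 3191/100 = 31.91; the t ≤ 66 branch applies.
R = 255 by definition for t ≤ 66.
G = 99.47·ln 31.91 − 161.1 = 99.47·3.4629 − 161.1 = 183.357.
B = 138.5·ln(31.91 − 10) − 305.0 = 138.5·ln 21.91 − 305.0 = 138.5·3.0869 − 305.0 = 122.542.
Rounded: (255, 183, 123).

R=255, G=183, B=123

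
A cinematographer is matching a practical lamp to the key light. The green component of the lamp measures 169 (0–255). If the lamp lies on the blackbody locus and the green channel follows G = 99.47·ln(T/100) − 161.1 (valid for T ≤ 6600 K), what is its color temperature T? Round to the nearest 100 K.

2800 K

ln t = (169 + 161.1) / 99.47 = 3.3186.
t = e^3.3186 = 27.621.
T = 100·t = 2762 K → 2800 K to the nearest 100 K.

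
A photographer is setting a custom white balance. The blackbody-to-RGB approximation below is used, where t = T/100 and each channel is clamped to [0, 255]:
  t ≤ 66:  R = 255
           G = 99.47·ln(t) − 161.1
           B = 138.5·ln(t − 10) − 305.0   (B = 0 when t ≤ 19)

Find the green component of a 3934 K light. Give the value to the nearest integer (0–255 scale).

t = 3934/100 = 39.34; the t ≤ 66 branch applies.
G = 99.47·ln 39.34 − 161.1 = 99.47·3.6722 − 161.1 = 204.178.
Rounded: 204.

204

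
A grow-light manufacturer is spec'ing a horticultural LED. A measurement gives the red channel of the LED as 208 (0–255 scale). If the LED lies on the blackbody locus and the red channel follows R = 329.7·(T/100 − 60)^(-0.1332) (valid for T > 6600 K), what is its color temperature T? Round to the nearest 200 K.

9200 K

(t − 60)^(-0.1332) = 208/329.7 = 0.63088.
t − 60 = 0.63088^(1/-0.1332) = 0.63088^(-7.508) = 31.763, so t = 91.763.
T = 100·t = 9176 K → 9200 K to the nearest 200 K.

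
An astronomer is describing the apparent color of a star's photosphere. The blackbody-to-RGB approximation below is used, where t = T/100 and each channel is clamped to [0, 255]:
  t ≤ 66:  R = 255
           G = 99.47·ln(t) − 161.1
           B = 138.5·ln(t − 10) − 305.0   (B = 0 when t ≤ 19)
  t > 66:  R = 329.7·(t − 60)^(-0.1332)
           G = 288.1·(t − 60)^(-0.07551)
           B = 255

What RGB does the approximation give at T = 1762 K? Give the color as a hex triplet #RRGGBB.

#FF7C00

t = 1762/100 = 17.62; the t ≤ 66 branch applies.
R = 255 by definition for t ≤ 66.
G = 99.47·ln 17.62 − 161.1 = 99.47·2.8690 − 161.1 = 124.283.
t = 17.62 ≤ 19, so B = 0.
Rounded: (255, 124, 0).
In hex: #FF7C00.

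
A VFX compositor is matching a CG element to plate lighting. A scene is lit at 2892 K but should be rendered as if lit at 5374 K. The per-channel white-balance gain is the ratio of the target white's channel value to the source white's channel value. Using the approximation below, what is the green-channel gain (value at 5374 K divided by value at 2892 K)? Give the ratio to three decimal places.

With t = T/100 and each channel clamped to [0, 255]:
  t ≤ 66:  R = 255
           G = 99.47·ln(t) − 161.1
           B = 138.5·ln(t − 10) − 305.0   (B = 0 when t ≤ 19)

1.355

At 2892 K (t = 28.92):
  G = 99.47·ln 28.92 − 161.1 = 99.47·3.3645 − 161.1 = 173.570.
At 5374 K (t = 53.74):
  G = 99.47·ln 53.74 − 161.1 = 99.47·3.9842 − 161.1 = 235.204.
Gain = 235.204 / 173.570 = 1.3551 → 1.355.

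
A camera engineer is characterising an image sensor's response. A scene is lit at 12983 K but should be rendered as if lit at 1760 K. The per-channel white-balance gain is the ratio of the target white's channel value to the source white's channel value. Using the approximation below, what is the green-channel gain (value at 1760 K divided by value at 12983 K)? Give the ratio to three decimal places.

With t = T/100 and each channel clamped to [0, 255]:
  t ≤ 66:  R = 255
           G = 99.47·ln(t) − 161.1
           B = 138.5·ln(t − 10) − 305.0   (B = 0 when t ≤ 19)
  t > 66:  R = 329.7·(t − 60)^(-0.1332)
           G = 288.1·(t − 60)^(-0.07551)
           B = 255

At 12983 K (t = 129.83):
  G = 288.1·(129.83 − 60)^(-0.07551) = 288.1·69.83^(-0.07551) = 288.1·0.72570 = 209.074.
At 1760 K (t = 17.6):
  G = 99.47·ln 17.6 − 161.1 = 99.47·2.8679 − 161.1 = 124.170.
Gain = 124.170 / 209.074 = 0.5939 → 0.594.

0.594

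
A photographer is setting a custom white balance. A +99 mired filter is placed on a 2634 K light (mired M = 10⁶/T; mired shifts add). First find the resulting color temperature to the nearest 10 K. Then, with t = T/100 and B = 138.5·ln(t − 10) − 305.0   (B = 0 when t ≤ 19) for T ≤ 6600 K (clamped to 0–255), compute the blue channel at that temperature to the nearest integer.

M_in = 10⁶/2634 = 379.65; M_out = 379.65 + (+99) = 478.65.
T_out = 10⁶/478.65 = 2089.2 K → 2090 K; t = 20.9.
B = 138.5·ln(20.9 − 10) − 305.0 = 138.5·ln 10.9 − 305.0 = 138.5·2.3888 − 305.0 = 25.844.
Rounded: 26.

26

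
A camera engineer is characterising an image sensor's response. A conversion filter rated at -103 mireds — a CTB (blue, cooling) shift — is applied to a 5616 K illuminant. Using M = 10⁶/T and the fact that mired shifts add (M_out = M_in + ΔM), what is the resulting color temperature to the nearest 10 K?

13320 K

M_in = 10⁶/5616 = 178.06 mireds.
M_out = 178.06 + (-103) = 75.06 mireds.
T_out = 10⁶/75.06 = 13322.2 K → 13320 K.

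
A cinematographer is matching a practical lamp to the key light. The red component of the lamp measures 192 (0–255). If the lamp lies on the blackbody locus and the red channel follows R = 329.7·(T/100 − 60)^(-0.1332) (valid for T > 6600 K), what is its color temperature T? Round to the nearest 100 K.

(t − 60)^(-0.1332) = 192/329.7 = 0.58235.
t − 60 = 0.58235^(1/-0.1332) = 0.58235^(-7.508) = 57.929, so t = 117.929.
T = 100·t = 11793 K → 11800 K to the nearest 100 K.

11800 K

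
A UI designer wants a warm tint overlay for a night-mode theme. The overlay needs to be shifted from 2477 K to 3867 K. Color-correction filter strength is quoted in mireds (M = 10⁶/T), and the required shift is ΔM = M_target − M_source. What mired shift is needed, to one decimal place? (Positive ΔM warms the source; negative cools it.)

-145.1 mireds

M_source = 10⁶/2477 = 403.714; M_target = 10⁶/3867 = 258.598.
ΔM = 258.598 − 403.714 = -145.116 → -145.1 mireds, a cooling shift.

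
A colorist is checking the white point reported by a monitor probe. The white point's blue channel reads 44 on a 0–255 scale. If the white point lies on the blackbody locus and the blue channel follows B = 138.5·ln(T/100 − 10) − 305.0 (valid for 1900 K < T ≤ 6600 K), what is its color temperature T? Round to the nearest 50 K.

2250 K

ln(t − 10) = (44 + 305.0) / 138.5 = 2.5199.
t − 10 = e^2.5199 = 12.427, so t = 22.427.
T = 100·t = 2243 K → 2250 K to the nearest 50 K.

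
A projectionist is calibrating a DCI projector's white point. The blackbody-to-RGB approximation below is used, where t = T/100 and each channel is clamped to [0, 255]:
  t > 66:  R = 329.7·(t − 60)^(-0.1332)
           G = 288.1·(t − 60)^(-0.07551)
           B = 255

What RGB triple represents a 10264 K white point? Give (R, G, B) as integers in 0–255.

t = 10264/100 = 102.64; the t > 66 branch applies.
R = 329.7·(102.64 − 60)^(-0.1332) = 329.7·42.64^(-0.1332) = 329.7·0.60661 = 199.999.
G = 288.1·(102.64 − 60)^(-0.07551) = 288.1·42.64^(-0.07551) = 288.1·0.75324 = 217.008.
B = 255 by definition for t > 66.
Rounded: (200, 217, 255).

(200, 217, 255)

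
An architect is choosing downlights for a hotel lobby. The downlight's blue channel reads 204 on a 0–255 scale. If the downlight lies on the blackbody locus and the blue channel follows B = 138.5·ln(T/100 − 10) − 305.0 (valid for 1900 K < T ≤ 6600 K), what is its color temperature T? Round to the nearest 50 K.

4950 K

ln(t − 10) = (204 + 305.0) / 138.5 = 3.6751.
t − 10 = e^3.6751 = 39.452, so t = 49.452.
T = 100·t = 4945 K → 4950 K to the nearest 50 K.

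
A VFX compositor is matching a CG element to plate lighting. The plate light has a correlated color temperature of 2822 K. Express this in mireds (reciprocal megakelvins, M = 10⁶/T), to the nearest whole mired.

M = 10⁶ / 2822 = 354.359 → 354 mireds.

354 mireds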